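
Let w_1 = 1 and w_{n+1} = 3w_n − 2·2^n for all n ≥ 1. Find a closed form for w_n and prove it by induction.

Claim: w_n = -3^n + 2·2^n.

Base case: w_1 = 1, and -3^1 + 2·2^1 = -3 + 4 = 1.
Assume w_k = -3^k + 2·2^k for some k ≥ 1.
Then w_{k+1} = 3w_k − 2·2^k = 3·(-3^k + 2·2^k) − 2·2^k = -3^{k+1} + 6·2^k − 2·2^k = -3^{k+1} + 4·2^k = -3^{k+1} + 2·2^{k+1}.
So the formula holds for k+1, and by induction w_n = -3^n + 2·2^n for all n ≥ 1.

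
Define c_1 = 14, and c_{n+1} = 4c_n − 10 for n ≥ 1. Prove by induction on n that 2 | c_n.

Base case: c_1 = 14 = 2·7, so 2 | c_1.
Assume 2 | c_k, so c_k = 2t for some integer t.
Then c_{k+1} = 4c_k − 10 = 4·(2t) − 10 = 2(4t − 5), so 2 | c_{k+1}.
Hence 2 | c_n for every n ≥ 1, by induction.

2 | c_n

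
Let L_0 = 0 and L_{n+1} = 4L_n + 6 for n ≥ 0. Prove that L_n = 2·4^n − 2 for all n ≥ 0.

Base case: L_0 = 0, and 2·4^0 − 2 = 2 − 2 = 0.
Assume L_r = 2·4^r − 2 for some r ≥ 0.
Then L_{r+1} = 4L_r + 6 = 4·(2·4^r − 2) + 6 = 8·4^r − 8 + 6 = 2·4^{r+1} − 2.
By induction, L_n = 2·4^n − 2 for all n ≥ 0.

L_n = 2·4^n − 2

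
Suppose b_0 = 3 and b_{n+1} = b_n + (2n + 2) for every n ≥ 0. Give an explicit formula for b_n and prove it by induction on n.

Claim: b_n = n^2 + n + 3.

Base case: b_0 = 3, and 0^2 + 0 + 3 = 3.
Assume b_k = k^2 + k + 3.
Then b_{k+1} = b_k + (2k + 2) = (k^2 + k + 3) + (2k + 2) = k^2 + 3k + 5,
and (k+1)^2 + (k+1) + 3 = k^2 + 3k + 5.
This completes the inductive step, so b_n = n^2 + n + 3 for all n ≥ 0.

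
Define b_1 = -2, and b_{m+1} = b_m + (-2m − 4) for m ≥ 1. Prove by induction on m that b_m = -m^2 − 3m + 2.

Base case: b_1 = -2, and -1^2 − 3·1 + 2 = -2.
Assume b_k = -k^2 − 3k + 2.
Then b_{k+1} = b_k + (-2k − 4) = (-k^2 − 3k + 2) + (-2k − 4) = -k^2 − 5k − 2,
and -(k+1)^2 − 3·(k+1) + 2 = -k^2 − 5k − 2.
Hence b_m = -m^2 − 3m + 2 for every m ≥ 1, by induction.

b_m = -m^2 − 3m + 2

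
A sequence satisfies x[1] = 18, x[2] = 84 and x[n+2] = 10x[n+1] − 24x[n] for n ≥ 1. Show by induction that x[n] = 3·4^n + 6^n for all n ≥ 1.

Base cases: x[1] = 18 and 3·4^1 + 6^1 = 18; x[2] = 84 and 3·4^2 + 6^2 = 84.
Assume x[j] = 3·4^j + 6^j for all 1 ≤ j ≤ r, where r ≥ 2.
Then x[r+1] = 10x[r] − 24x[r−1] = 10·(3·4^r + 6^r) − 24·(3·4^{r−1} + 6^{r−1}) = 3·(10·4 − 24)4^{r−1} + (10·6 − 24)6^{r−1} = 48·4^{r−1} + 36·6^{r−1} = 3·4^{r+1} + 6^{r+1}.
Hence x[n] = 3·4^n + 6^n for every n ≥ 1, by strong induction.

x[n] = 3·4^n + 6^n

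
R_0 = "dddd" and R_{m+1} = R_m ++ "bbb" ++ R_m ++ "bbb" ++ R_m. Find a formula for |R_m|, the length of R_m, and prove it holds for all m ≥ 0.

Claim: |R_m| = 7·3^m − 3.

Base case: |R_0| = 4, and 7·3^0 − 3 = 4.
Assume |R_k| = 7·3^k − 3.
Then |R_{k+1}| = 3|R_k| + 6 = 3(7·3^k − 3) + 6 = 7·3^{k+1} − 9 + 6 = 7·3^{k+1} − 3.
So the formula holds for k+1, and by induction |R_m| = 7·3^m − 3 for all m ≥ 0.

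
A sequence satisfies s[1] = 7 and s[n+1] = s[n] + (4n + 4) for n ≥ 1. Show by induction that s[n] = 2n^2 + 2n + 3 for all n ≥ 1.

Base case: s[1] = 7, and 2·1^2 + 2·1 + 3 = 7.
Assume s[m] = 2m^2 + 2m + 3.
Then s[m+1] = s[m] + (4m + 4) = (2m^2 + 2m + 3) + (4m + 4) = 2m^2 + 6m + 7,
and 2·(m+1)^2 + 2·(m+1) + 3 = 2m^2 + 6m + 7.
This completes the inductive step, so s[n] = 2n^2 + 2n + 3 for all n ≥ 1.

s[n] = 2n^2 + 2n + 3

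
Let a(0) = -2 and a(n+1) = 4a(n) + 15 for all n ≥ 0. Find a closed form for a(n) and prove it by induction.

Claim: a(n) = 3·4^n − 5.

Base case: a(0) = -2, and 3·4^0 − 5 = 3 − 5 = -2.
Assume a(m) = 3·4^m − 5 for some m ≥ 0.
Then a(m+1) = 4a(m) + 15 = 4·(3·4^m − 5) + 15 = 12·4^m − 20 + 15 = 3·4^{m+1} − 5.
Hence a(n) = 3·4^n − 5 for every n ≥ 0, by induction.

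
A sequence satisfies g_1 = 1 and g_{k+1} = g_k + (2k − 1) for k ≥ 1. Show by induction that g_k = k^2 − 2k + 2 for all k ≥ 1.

Base case: g_1 = 1, and 1^2 − 2·1 + 2 = 1.
Assume g_r = r^2 − 2r + 2.
Then g_{r+1} = g_r + (2r − 1) = (r^2 − 2r + 2) + (2r − 1) = r^2 + 1,
and (r+1)^2 − 2·(r+1) + 2 = r^2 + 1.
Hence g_k = k^2 − 2k + 2 for every k ≥ 1, by induction.

g_k = k^2 − 2k + 2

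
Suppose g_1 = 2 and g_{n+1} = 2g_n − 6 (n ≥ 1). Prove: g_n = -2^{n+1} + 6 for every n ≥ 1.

Base case: g_1 = 2, and -2^{1+1} + 6 = -4 + 6 = 2.
Assume g_j = -2^{j+1} + 6 for some j ≥ 1.
Then g_{j+1} = 2g_j − 6 = 2·(-2^{j+1} + 6) − 6 = -2^{j+2} + 12 − 6 = -2^{j+2} + 6.
So the formula holds for j+1, and by induction g_n = -2^{n+1} + 6 for all n ≥ 1.

g_n = -2^{n+1} + 6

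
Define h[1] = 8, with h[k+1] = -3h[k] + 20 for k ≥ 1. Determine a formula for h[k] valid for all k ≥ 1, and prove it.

Claim: h[k] = -(-3)^k + 5.

Base case: h[1] = 8, and -(-3)^1 + 5 = 3 + 5 = 8.
Assume h[m] = -(-3)^m + 5 for some m ≥ 1.
Then h[m+1] = -3h[m] + 20 = -3·(-(-3)^m + 5) + 20 = 3·(-3)^m − 15 + 20 = -(-3)^{m+1} + 5.
By induction, h[k] = -(-3)^k + 5 for all k ≥ 1.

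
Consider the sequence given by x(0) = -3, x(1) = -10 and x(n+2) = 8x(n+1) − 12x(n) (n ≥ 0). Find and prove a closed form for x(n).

Claim: x(n) = -6^n − 2·2^n.

Base cases: x(0) = -3 and -6^0 − 2·2^0 = -3; x(1) = -10 and -6^1 − 2·2^1 = -10.
Assume x(j) = -6^j − 2·2^j for all 0 ≤ j ≤ m, where m ≥ 1.
Then x(m+1) = 8x(m) − 12x(m−1) = 8·(-6^m − 2·2^m) − 12·(-6^{m−1} − 2·2^{m−1}) = -(8·6 − 12)6^{m−1} − 2·(8·2 − 12)2^{m−1} = -36·6^{m−1} − 8·2^{m−1} = -6^{m+1} − 2·2^{m+1}.
Hence x(n) = -6^n − 2·2^n for every n ≥ 0, by strong induction.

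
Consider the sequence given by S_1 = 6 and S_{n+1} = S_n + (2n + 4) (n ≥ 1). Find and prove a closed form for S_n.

Claim: S_n = n^2 + 3n + 2.

Base case: S_1 = 6, and 1^2 + 3·1 + 2 = 6.
Assume S_r = r^2 + 3r + 2.
Then S_{r+1} = S_r + (2r + 4) = (r^2 + 3r + 2) + (2r + 4) = r^2 + 5r + 6,
and (r+1)^2 + 3·(r+1) + 2 = r^2 + 5r + 6.
Hence S_n = n^2 + 3n + 2 for every n ≥ 1, by induction.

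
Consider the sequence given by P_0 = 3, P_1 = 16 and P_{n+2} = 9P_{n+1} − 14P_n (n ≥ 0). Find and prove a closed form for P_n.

Claim: P_n = 2·7^n + 2^n.

Base cases: P_0 = 3 and 2·7^0 + 2^0 = 3; P_1 = 16 and 2·7^1 + 2^1 = 16.
Assume P_j = 2·7^j + 2^j for all 0 ≤ j ≤ k, where k ≥ 1.
Then P_{k+1} = 9P_k − 14P_{k−1} = 9·(2·7^k + 2^k) − 14·(2·7^{k−1} + 2^{k−1}) = 2·(9·7 − 14)7^{k−1} + (9·2 − 14)2^{k−1} = 98·7^{k−1} + 4·2^{k−1} = 2·7^{k+1} + 2^{k+1}.
Hence P_n = 2·7^n + 2^n for every n ≥ 0, by strong induction.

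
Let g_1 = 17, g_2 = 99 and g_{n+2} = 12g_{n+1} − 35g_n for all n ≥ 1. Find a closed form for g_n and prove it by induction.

Claim: g_n = 2·5^n + 7^n.

Base cases: g_1 = 17 and 2·5^1 + 7^1 = 17; g_2 = 99 and 2·5^2 + 7^2 = 99.
Assume g_i = 2·5^i + 7^i for all 1 ≤ i ≤ j, where j ≥ 2.
Then g_{j+1} = 12g_j − 35g_{j−1} = 12·(2·5^j + 7^j) − 35·(2·5^{j−1} + 7^{j−1}) = 2·(12·5 − 35)5^{j−1} + (12·7 − 35)7^{j−1} = 50·5^{j−1} + 49·7^{j−1} = 2·5^{j+1} + 7^{j+1}.
So the formula holds for j+1, and by strong induction g_n = 2·5^n + 7^n for all n ≥ 1.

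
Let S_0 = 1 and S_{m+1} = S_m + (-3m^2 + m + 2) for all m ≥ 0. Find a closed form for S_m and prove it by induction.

Claim: S_m = -m^3 + 2m^2 + m + 1.

Base case: S_0 = 1, and -0^3 + 2·0^2 + 0 + 1 = 1.
Assume S_k = -k^3 + 2k^2 + k + 1.
Then S_{k+1} = S_k + (-3k^2 + k + 2) = (-k^3 + 2k^2 + k + 1) + (-3k^2 + k + 2) = -k^3 − k^2 + 2k + 3,
and -(k+1)^3 + 2·(k+1)^2 + (k+1) + 1 = -k^3 − k^2 + 2k + 3.
Hence S_m = -m^3 + 2m^2 + m + 1 for every m ≥ 0, by induction.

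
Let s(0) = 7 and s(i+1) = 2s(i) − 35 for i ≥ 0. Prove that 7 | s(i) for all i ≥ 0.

Base case: s(0) = 7 = 7·1, so 7 | s(0).
Assume 7 | s(j), so s(j) = 7t for some integer t.
Then s(j+1) = 2s(j) − 35 = 2·(7t) − 35 = 7(2t − 5), so 7 | s(j+1).
By induction, 7 | s(i) for all i ≥ 0.

7 | s(i)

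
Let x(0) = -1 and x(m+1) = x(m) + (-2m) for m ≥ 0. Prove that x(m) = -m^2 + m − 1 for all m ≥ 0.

Base case: x(0) = -1, and -0^2 + 0 − 1 = -1.
Assume x(k) = -k^2 + k − 1.
Then x(k+1) = x(k) + (-2k) = (-k^2 + k − 1) + (-2k) = -k^2 − k − 1,
and -(k+1)^2 + (k+1) − 1 = -k^2 − k − 1.
This completes the inductive step, so x(m) = -m^2 + m − 1 for all m ≥ 0.

x(m) = -m^2 + m − 1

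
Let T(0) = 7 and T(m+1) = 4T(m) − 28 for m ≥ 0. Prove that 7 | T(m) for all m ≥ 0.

Base case: T(0) = 7 = 7·1, so 7 | T(0).
Assume 7 | T(r), so T(r) = 7t for some integer t.
Then T(r+1) = 4T(r) − 28 = 4·(7t) − 28 = 7(4t − 4), so 7 | T(r+1).
So the property holds for r+1, and by induction 7 | T(m) for all m ≥ 0.

7 | T(m)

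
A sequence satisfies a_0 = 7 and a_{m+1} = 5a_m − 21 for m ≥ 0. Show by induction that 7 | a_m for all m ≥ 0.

Base case: a_0 = 7 = 7·1, so 7 | a_0.
Assume 7 | a_k, so a_k = 7t for some integer t.
Then a_{k+1} = 5a_k − 21 = 5·(7t) − 21 = 7(5t − 3), so 7 | a_{k+1}.
So the property holds for k+1, and by induction 7 | a_m for all m ≥ 0.

7 | a_m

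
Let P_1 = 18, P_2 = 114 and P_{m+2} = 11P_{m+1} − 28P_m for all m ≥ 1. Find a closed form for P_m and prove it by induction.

Claim: P_m = 4^m + 2·7^m.

Base cases: P_1 = 18 and 4^1 + 2·7^1 = 18; P_2 = 114 and 4^2 + 2·7^2 = 114.
Assume P_i = 4^i + 2·7^i for all 1 ≤ i ≤ j, where j ≥ 2.
Then P_{j+1} = 11P_j − 28P_{j−1} = 11·(4^j + 2·7^j) − 28·(4^{j−1} + 2·7^{j−1}) = (11·4 − 28)4^{j−1} + 2·(11·7 − 28)7^{j−1} = 16·4^{j−1} + 98·7^{j−1} = 4^{j+1} + 2·7^{j+1}.
So the formula holds for j+1, and by strong induction P_m = 4^m + 2·7^m for all m ≥ 1.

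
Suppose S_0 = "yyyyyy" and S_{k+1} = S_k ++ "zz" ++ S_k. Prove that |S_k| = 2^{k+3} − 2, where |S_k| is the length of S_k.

Base case: |S_0| = 6, and 2^{0+3} − 2 = 6.
Assume |S_m| = 2^{m+3} − 2.
Then |S_{m+1}| = |S_m| + 2 + |S_m| = 2|S_m| + 2 = 2(2^{m+3} − 2) + 2 = 2^{m+1+3} − 4 + 2 = 2^{m+1+3} − 2.
This completes the inductive step, so |S_k| = 2^{k+3} − 2 for all k ≥ 0.

|S_k| = 2^{k+3} − 2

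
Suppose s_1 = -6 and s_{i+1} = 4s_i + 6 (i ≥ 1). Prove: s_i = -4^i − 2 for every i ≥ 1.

Base case: s_1 = -6, and -4^1 − 2 = -4 − 2 = -6.
Assume s_m = -4^m − 2 for some m ≥ 1.
Then s_{m+1} = 4s_m + 6 = 4·(-4^m − 2) + 6 = -4^{m+1} − 8 + 6 = -4^{m+1} − 2.
This completes the inductive step, so s_i = -4^i − 2 for all i ≥ 1.

s_i = -4^i − 2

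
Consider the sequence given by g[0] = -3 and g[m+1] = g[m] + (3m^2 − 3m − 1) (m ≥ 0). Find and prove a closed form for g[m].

Claim: g[m] = m^3 − 3m^2 + m − 3.

Base case: g[0] = -3, and 0^3 − 3·0^2 + 0 − 3 = -3.
Assume g[r] = r^3 − 3r^2 + r − 3.
Then g[r+1] = g[r] + (3r^2 − 3r − 1) = (r^3 − 3r^2 + r − 3) + (3r^2 − 3r − 1) = r^3 − 2r − 4,
and (r+1)^3 − 3·(r+1)^2 + (r+1) − 3 = r^3 − 2r − 4.
By induction, g[m] = m^3 − 3m^2 + m − 3 for all m ≥ 0.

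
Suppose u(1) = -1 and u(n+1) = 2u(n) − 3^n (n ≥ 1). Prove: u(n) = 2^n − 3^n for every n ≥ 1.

Base case: u(1) = -1, and 2^1 − 3^1 = 2 − 3 = -1.
Assume u(j) = 2^j − 3^j for some j ≥ 1.
Then u(j+1) = 2u(j) − 3^j = 2·(2^j − 3^j) − 3^j = 2^{j+1} − 2·3^j − 3^j = 2^{j+1} − 3·3^j = 2^{j+1} − 3^{j+1}.
This completes the inductive step, so u(n) = 2^n − 3^n for all n ≥ 1.

u(n) = 2^n − 3^n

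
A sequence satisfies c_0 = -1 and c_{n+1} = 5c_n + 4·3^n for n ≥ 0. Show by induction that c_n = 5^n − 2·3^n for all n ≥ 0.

Base case: c_0 = -1, and 5^0 − 2·3^0 = 1 − 2 = -1.
Assume c_m = 5^m − 2·3^m for some m ≥ 0.
Then c_{m+1} = 5c_m + 4·3^m = 5·(5^m − 2·3^m) + 4·3^m = 5^{m+1} − 10·3^m + 4·3^m = 5^{m+1} − 6·3^m = 5^{m+1} − 2·3^{m+1}.
So the formula holds for m+1, and by induction c_n = 5^n − 2·3^n for all n ≥ 0.

c_n = 5^n − 2·3^n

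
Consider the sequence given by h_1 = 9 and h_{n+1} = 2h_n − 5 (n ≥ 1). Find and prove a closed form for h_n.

Claim: h_n = 2^{n+1} + 5.

Base case: h_1 = 9, and 2^{1+1} + 5 = 4 + 5 = 9.
Assume h_k = 2^{k+1} + 5 for some k ≥ 1.
Then h_{k+1} = 2h_k − 5 = 2·(2^{k+1} + 5) − 5 = 2^{k+2} + 10 − 5 = 2^{k+2} + 5.
So the formula holds for k+1, and by induction h_n = 2^{n+1} + 5 for all n ≥ 1.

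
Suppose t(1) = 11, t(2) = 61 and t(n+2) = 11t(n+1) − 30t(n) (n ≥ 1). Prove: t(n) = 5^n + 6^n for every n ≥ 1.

Base cases: t(1) = 11 and 5^1 + 6^1 = 11; t(2) = 61 and 5^2 + 6^2 = 61.
Assume t(i) = 5^i + 6^i for all 1 ≤ i ≤ j, where j ≥ 2.
Then t(j+1) = 11t(j) − 30t(j−1) = 11·(5^j + 6^j) − 30·(5^{j−1} + 6^{j−1}) = (11·5 − 30)5^{j−1} + (11·6 − 30)6^{j−1} = 25·5^{j−1} + 36·6^{j−1} = 5^{j+1} + 6^{j+1}.
Hence t(n) = 5^n + 6^n for every n ≥ 1, by strong induction.

t(n) = 5^n + 6^n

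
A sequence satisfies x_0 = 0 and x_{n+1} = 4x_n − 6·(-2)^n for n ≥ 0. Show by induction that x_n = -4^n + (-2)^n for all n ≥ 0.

Base case: x_0 = 0, and -4^0 + (-2)^0 = -1 + 1 = 0.
Assume x_j = -4^j + (-2)^j for some j ≥ 0.
Then x_{j+1} = 4x_j − 6·(-2)^j = 4·(-4^j + (-2)^j) − 6·(-2)^j = -4^{j+1} + 4·(-2)^j − 6·(-2)^j = -4^{j+1} − 2·(-2)^j = -4^{j+1} + (-2)^{j+1}.
So the formula holds for j+1, and by induction x_n = -4^n + (-2)^n for all n ≥ 0.

x_n = -4^n + (-2)^n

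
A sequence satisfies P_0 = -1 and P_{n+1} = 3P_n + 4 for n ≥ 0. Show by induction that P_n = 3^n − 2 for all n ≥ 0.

Base case: P_0 = -1, and 3^0 − 2 = 1 − 2 = -1.
Assume P_r = 3^r − 2 for some r ≥ 0.
Then P_{r+1} = 3P_r + 4 = 3·(3^r − 2) + 4 = 3^{r+1} − 6 + 4 = 3^{r+1} − 2.
So the formula holds for r+1, and by induction P_n = 3^n − 2 for all n ≥ 0.

P_n = 3^n − 2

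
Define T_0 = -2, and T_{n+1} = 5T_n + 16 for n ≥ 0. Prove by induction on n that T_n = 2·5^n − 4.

Base case: T_0 = -2, and 2·5^0 − 4 = 2 − 4 = -2.
Assume T_k = 2·5^k − 4 for some k ≥ 0.
Then T_{k+1} = 5T_k + 16 = 5·(2·5^k − 4) + 16 = 10·5^k − 20 + 16 = 2·5^{k+1} − 4.
Hence T_n = 2·5^n − 4 for every n ≥ 0, by induction.

T_n = 2·5^n − 4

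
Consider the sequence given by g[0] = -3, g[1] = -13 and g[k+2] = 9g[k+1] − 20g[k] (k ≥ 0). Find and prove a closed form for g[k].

Claim: g[k] = -5^k − 2·4^k.

Base cases: g[0] = -3 and -5^0 − 2·4^0 = -3; g[1] = -13 and -5^1 − 2·4^1 = -13.
Assume g[j] = -5^j − 2·4^j for all 0 ≤ j ≤ r, where r ≥ 1.
Then g[r+1] = 9g[r] − 20g[r−1] = 9·(-5^r − 2·4^r) − 20·(-5^{r−1} − 2·4^{r−1}) = -(9·5 − 20)5^{r−1} − 2·(9·4 − 20)4^{r−1} = -25·5^{r−1} − 32·4^{r−1} = -5^{r+1} − 2·4^{r+1}.
This completes the inductive step, so g[k] = -5^k − 2·4^k for all k ≥ 0.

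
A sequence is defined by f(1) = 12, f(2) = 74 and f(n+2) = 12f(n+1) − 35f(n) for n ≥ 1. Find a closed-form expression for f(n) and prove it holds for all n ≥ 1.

Claim: f(n) = 7^n + 5^n.

Base cases: f(1) = 12 and 7^1 + 5^1 = 12; f(2) = 74 and 7^2 + 5^2 = 74.
Assume f(j) = 7^j + 5^j for all 1 ≤ j ≤ k, where k ≥ 2.
Then f(k+1) = 12f(k) − 35f(k−1) = 12·(7^k + 5^k) − 35·(7^{k−1} + 5^{k−1}) = (12·7 − 35)7^{k−1} + (12·5 − 35)5^{k−1} = 49·7^{k−1} + 25·5^{k−1} = 7^{k+1} + 5^{k+1}.
By strong induction, f(n) = 7^n + 5^n for all n ≥ 1.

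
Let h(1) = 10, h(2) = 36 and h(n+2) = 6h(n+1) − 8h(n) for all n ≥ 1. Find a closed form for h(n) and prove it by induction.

Claim: h(n) = 2^n + 2·4^n.

Base cases: h(1) = 10 and 2^1 + 2·4^1 = 10; h(2) = 36 and 2^2 + 2·4^2 = 36.
Assume h(j) = 2^j + 2·4^j for all 1 ≤ j ≤ r, where r ≥ 2.
Then h(r+1) = 6h(r) − 8h(r−1) = 6·(2^r + 2·4^r) − 8·(2^{r−1} + 2·4^{r−1}) = (6·2 − 8)2^{r−1} + 2·(6·4 − 8)4^{r−1} = 4·2^{r−1} + 32·4^{r−1} = 2^{r+1} + 2·4^{r+1}.
By strong induction, h(n) = 2^n + 2·4^n for all n ≥ 1.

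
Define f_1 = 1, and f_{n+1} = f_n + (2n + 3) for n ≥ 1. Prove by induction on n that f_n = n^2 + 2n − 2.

Base case: f_1 = 1, and 1^2 + 2·1 − 2 = 1.
Assume f_j = j^2 + 2j − 2.
Then f_{j+1} = f_j + (2j + 3) = (j^2 + 2j − 2) + (2j + 3) = j^2 + 4j + 1,
and (j+1)^2 + 2·(j+1) − 2 = j^2 + 4j + 1.
Hence f_n = n^2 + 2n − 2 for every n ≥ 1, by induction.

f_n = n^2 + 2n − 2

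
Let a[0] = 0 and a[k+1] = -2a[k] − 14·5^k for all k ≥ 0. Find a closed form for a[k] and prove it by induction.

Claim: a[k] = 2·(-2)^k − 2·5^k.

Base case: a[0] = 0, and 2·(-2)^0 − 2·5^0 = 2 − 2 = 0.
Assume a[m] = 2·(-2)^m − 2·5^m for some m ≥ 0.
Then a[m+1] = -2a[m] − 14·5^m = -2·(2·(-2)^m − 2·5^m) − 14·5^m = 2·(-2)^{m+1} + 4·5^m − 14·5^m = 2·(-2)^{m+1} − 10·5^m = 2·(-2)^{m+1} − 2·5^{m+1}.
This completes the inductive step, so a[k] = 2·(-2)^k − 2·5^k for all k ≥ 0.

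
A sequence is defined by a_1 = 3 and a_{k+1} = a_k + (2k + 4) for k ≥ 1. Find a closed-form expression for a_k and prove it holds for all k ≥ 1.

Claim: a_k = k^2 + 3k − 1.

Base case: a_1 = 3, and 1^2 + 3·1 − 1 = 3.
Assume a_j = j^2 + 3j − 1.
Then a_{j+1} = a_j + (2j + 4) = (j^2 + 3j − 1) + (2j + 4) = j^2 + 5j + 3,
and (j+1)^2 + 3·(j+1) − 1 = j^2 + 5j + 3.
Hence a_k = k^2 + 3k − 1 for every k ≥ 1, by induction.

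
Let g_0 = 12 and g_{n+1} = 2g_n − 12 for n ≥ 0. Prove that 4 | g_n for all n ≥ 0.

Base case: g_0 = 12 = 4·3, so 4 | g_0.
Assume 4 | g_k, so g_k = 4t for some integer t.
Then g_{k+1} = 2g_k − 12 = 2·(4t) − 12 = 4(2t − 3), so 4 | g_{k+1}.
So the property holds for k+1, and by induction 4 | g_n for all n ≥ 0.

4 | g_n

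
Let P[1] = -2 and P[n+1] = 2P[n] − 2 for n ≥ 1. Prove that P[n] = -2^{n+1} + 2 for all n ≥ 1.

Base case: P[1] = -2, and -2^{1+1} + 2 = -4 + 2 = -2.
Assume P[r] = -2^{r+1} + 2 for some r ≥ 1.
Then P[r+1] = 2P[r] − 2 = 2·(-2^{r+1} + 2) − 2 = -2^{r+2} + 4 − 2 = -2^{r+2} + 2.
By induction, P[n] = -2^{n+1} + 2 for all n ≥ 1.

P[n] = -2^{n+1} + 2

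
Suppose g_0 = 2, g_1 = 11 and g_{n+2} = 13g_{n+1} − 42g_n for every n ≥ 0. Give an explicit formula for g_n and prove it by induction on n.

Claim: g_n = 3·6^n − 7^n.

Base cases: g_0 = 2 and 3·6^0 − 7^0 = 2; g_1 = 11 and 3·6^1 − 7^1 = 11.
Assume g_i = 3·6^i − 7^i for all 0 ≤ i ≤ j, where j ≥ 1.
Then g_{j+1} = 13g_j − 42g_{j−1} = 13·(3·6^j − 7^j) − 42·(3·6^{j−1} − 7^{j−1}) = 3·(13·6 − 42)6^{j−1} − (13·7 − 42)7^{j−1} = 108·6^{j−1} − 49·7^{j−1} = 3·6^{j+1} − 7^{j+1}.
So the formula holds for j+1, and by strong induction g_n = 3·6^n − 7^n for all n ≥ 0.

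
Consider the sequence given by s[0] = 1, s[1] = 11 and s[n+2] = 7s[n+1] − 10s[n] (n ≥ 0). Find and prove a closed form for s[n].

Claim: s[n] = 3·5^n − 2·2^n.

Base cases: s[0] = 1 and 3·5^0 − 2·2^0 = 1; s[1] = 11 and 3·5^1 − 2·2^1 = 11.
Assume s[j] = 3·5^j − 2·2^j for all 0 ≤ j ≤ r, where r ≥ 1.
Then s[r+1] = 7s[r] − 10s[r−1] = 7·(3·5^r − 2·2^r) − 10·(3·5^{r−1} − 2·2^{r−1}) = 3·(7·5 − 10)5^{r−1} − 2·(7·2 − 10)2^{r−1} = 75·5^{r−1} − 8·2^{r−1} = 3·5^{r+1} − 2·2^{r+1}.
This completes the inductive step, so s[n] = 3·5^n − 2·2^n for all n ≥ 0.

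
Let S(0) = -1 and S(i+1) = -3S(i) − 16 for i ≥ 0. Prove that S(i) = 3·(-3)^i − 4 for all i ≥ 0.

Base case: S(0) = -1, and 3·(-3)^0 − 4 = 3 − 4 = -1.
Assume S(j) = 3·(-3)^j − 4 for some j ≥ 0.
Then S(j+1) = -3S(j) − 16 = -3·(3·(-3)^j − 4) − 16 = -9·(-3)^j + 12 − 16 = 3·(-3)^{j+1} − 4.
Hence S(i) = 3·(-3)^i − 4 for every i ≥ 0, by induction.

S(i) = 3·(-3)^i − 4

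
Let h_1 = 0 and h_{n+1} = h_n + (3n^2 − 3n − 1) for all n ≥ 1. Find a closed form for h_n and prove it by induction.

Claim: h_n = n^3 − 3n^2 + n + 1.

Base case: h_1 = 0, and 1^3 − 3·1^2 + 1 + 1 = 0.
Assume h_r = r^3 − 3r^2 + r + 1.
Then h_{r+1} = h_r + (3r^2 − 3r − 1) = (r^3 − 3r^2 + r + 1) + (3r^2 − 3r − 1) = r^3 − 2r,
and (r+1)^3 − 3·(r+1)^2 + (r+1) + 1 = r^3 − 2r.
By induction, h_n = n^3 − 3n^2 + n + 1 for all n ≥ 1.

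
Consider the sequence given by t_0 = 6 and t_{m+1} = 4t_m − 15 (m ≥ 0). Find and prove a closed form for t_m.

Claim: t_m = 4^m + 5.

Base case: t_0 = 6, and 4^0 + 5 = 1 + 5 = 6.
Assume t_k = 4^k + 5 for some k ≥ 0.
Then t_{k+1} = 4t_k − 15 = 4·(4^k + 5) − 15 = 4^{k+1} + 20 − 15 = 4^{k+1} + 5.
Hence t_m = 4^m + 5 for every m ≥ 0, by induction.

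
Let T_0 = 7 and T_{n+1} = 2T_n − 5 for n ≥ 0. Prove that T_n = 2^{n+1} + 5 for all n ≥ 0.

Base case: T_0 = 7, and 2^{0+1} + 5 = 2 + 5 = 7.
Assume T_r = 2^{r+1} + 5 for some r ≥ 0.
Then T_{r+1} = 2T_r − 5 = 2·(2^{r+1} + 5) − 5 = 2^{r+2} + 10 − 5 = 2^{r+2} + 5.
Hence T_n = 2^{n+1} + 5 for every n ≥ 0, by induction.

T_n = 2^{n+1} + 5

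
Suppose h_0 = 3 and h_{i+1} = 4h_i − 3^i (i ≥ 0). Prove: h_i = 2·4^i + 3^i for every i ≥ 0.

Base case: h_0 = 3, and 2·4^0 + 3^0 = 2 + 1 = 3.
Assume h_r = 2·4^r + 3^r for some r ≥ 0.
Then h_{r+1} = 4h_r − 3^r = 4·(2·4^r + 3^r) − 3^r = 2·4^{r+1} + 4·3^r − 3^r = 2·4^{r+1} + 3·3^r = 2·4^{r+1} + 3^{r+1}.
So the formula holds for r+1, and by induction h_i = 2·4^i + 3^i for all i ≥ 0.

h_i = 2·4^i + 3^i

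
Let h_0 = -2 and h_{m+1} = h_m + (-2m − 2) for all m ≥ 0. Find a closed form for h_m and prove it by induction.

Claim: h_m = -m^2 − m − 2.

Base case: h_0 = -2, and -0^2 − 0 − 2 = -2.
Assume h_r = -r^2 − r − 2.
Then h_{r+1} = h_r + (-2r − 2) = (-r^2 − r − 2) + (-2r − 2) = -r^2 − 3r − 4,
and -(r+1)^2 − (r+1) − 2 = -r^2 − 3r − 4.
By induction, h_m = -m^2 − m − 2 for all m ≥ 0.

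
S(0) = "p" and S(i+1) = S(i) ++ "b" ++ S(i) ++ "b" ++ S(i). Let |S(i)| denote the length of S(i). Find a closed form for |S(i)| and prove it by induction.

Claim: |S(i)| = 2·3^i − 1.

Base case: |S(0)| = 1, and 2·3^0 − 1 = 1.
Assume |S(r)| = 2·3^r − 1.
Then |S(r+1)| = 3|S(r)| + 2 = 3(2·3^r − 1) + 2 = 2·3^{r+1} − 3 + 2 = 2·3^{r+1} − 1.
By induction, |S(i)| = 2·3^i − 1 for all i ≥ 0.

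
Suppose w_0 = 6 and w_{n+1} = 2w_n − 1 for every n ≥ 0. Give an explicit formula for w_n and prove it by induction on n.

Claim: w_n = 5·2^n + 1.

Base case: w_0 = 6, and 5·2^0 + 1 = 5 + 1 = 6.
Assume w_j = 5·2^j + 1 for some j ≥ 0.
Then w_{j+1} = 2w_j − 1 = 2·(5·2^j + 1) − 1 = 10·2^j + 2 − 1 = 5·2^{j+1} + 1.
Hence w_n = 5·2^n + 1 for every n ≥ 0, by induction.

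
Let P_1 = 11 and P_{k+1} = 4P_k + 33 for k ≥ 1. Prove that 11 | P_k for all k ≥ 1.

Base case: P_1 = 11 = 11·1, so 11 | P_1.
Assume 11 | P_j, so P_j = 11t for some integer t.
Then P_{j+1} = 4P_j + 33 = 4·(11t) + 33 = 11(4t + 3), so 11 | P_{j+1}.
Hence 11 | P_k for every k ≥ 1, by induction.

11 | P_k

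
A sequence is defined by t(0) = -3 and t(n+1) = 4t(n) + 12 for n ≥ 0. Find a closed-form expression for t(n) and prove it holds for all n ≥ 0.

Claim: t(n) = 4^n − 4.

Base case: t(0) = -3, and 4^0 − 4 = 1 − 4 = -3.
Assume t(r) = 4^r − 4 for some r ≥ 0.
Then t(r+1) = 4t(r) + 12 = 4·(4^r − 4) + 12 = 4^{r+1} − 16 + 12 = 4^{r+1} − 4.
So the formula holds for r+1, and by induction t(n) = 4^n − 4 for all n ≥ 0.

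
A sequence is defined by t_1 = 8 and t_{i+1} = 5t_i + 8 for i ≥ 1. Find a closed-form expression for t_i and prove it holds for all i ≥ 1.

Claim: t_i = 2·5^i − 2.

Base case: t_1 = 8, and 2·5^1 − 2 = 10 − 2 = 8.
Assume t_m = 2·5^m − 2 for some m ≥ 1.
Then t_{m+1} = 5t_m + 8 = 5·(2·5^m − 2) + 8 = 10·5^m − 10 + 8 = 2·5^{m+1} − 2.
Hence t_i = 2·5^i − 2 for every i ≥ 1, by induction.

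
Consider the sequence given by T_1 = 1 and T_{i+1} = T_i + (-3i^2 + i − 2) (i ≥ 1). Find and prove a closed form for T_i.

Claim: T_i = -i^3 + 2i^2 − 3i + 3.

Base case: T_1 = 1, and -1^3 + 2·1^2 − 3·1 + 3 = 1.
Assume T_j = -j^3 + 2j^2 − 3j + 3.
Then T_{j+1} = T_j + (-3j^2 + j − 2) = (-j^3 + 2j^2 − 3j + 3) + (-3j^2 + j − 2) = -j^3 − j^2 − 2j + 1,
and -(j+1)^3 + 2·(j+1)^2 − 3·(j+1) + 3 = -j^3 − j^2 − 2j + 1.
By induction, T_i = -i^3 + 2i^2 − 3i + 3 for all i ≥ 1.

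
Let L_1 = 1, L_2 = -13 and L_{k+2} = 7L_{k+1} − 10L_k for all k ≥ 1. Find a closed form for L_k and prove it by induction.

Claim: L_k = 3·2^k − 5^k.

Base cases: L_1 = 1 and 3·2^1 − 5^1 = 1; L_2 = -13 and 3·2^2 − 5^2 = -13.
Assume L_j = 3·2^j − 5^j for all 1 ≤ j ≤ m, where m ≥ 2.
Then L_{m+1} = 7L_m − 10L_{m−1} = 7·(3·2^m − 5^m) − 10·(3·2^{m−1} − 5^{m−1}) = 3·(7·2 − 10)2^{m−1} − (7·5 − 10)5^{m−1} = 12·2^{m−1} − 25·5^{m−1} = 3·2^{m+1} − 5^{m+1}.
So the formula holds for m+1, and by strong induction L_k = 3·2^k − 5^k for all k ≥ 1.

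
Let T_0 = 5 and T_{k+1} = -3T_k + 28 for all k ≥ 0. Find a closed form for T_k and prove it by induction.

Claim: T_k = -2·(-3)^k + 7.

Base case: T_0 = 5, and -2·(-3)^0 + 7 = -2 + 7 = 5.
Assume T_j = -2·(-3)^j + 7 for some j ≥ 0.
Then T_{j+1} = -3T_j + 28 = -3·(-2·(-3)^j + 7) + 28 = 6·(-3)^j − 21 + 28 = -2·(-3)^{j+1} + 7.
By induction, T_k = -2·(-3)^k + 7 for all k ≥ 0.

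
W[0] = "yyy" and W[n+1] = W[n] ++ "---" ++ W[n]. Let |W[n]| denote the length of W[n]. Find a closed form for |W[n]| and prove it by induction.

Claim: |W[n]| = 6·2^n − 3.

Base case: |W[0]| = 3, and 6·2^0 − 3 = 3.
Assume |W[m]| = 6·2^m − 3.
Then |W[m+1]| = |W[m]| + 3 + |W[m]| = 2|W[m]| + 3 = 2(6·2^m − 3) + 3 = 6·2^{m+1} − 6 + 3 = 6·2^{m+1} − 3.
This completes the inductive step, so |W[n]| = 6·2^n − 3 for all n ≥ 0.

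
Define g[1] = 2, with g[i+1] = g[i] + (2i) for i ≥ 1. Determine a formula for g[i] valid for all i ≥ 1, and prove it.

Claim: g[i] = i^2 − i + 2.

Base case: g[1] = 2, and 1^2 − 1 + 2 = 2.
Assume g[k] = k^2 − k + 2.
Then g[k+1] = g[k] + (2k) = (k^2 − k + 2) + (2k) = k^2 + k + 2,
and (k+1)^2 − (k+1) + 2 = k^2 + k + 2.
Hence g[i] = i^2 − i + 2 for every i ≥ 1, by induction.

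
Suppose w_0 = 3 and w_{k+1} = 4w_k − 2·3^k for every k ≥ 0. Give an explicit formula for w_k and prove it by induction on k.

Claim: w_k = 4^k + 2·3^k.

Base case: w_0 = 3, and 4^0 + 2·3^0 = 1 + 2 = 3.
Assume w_j = 4^j + 2·3^j for some j ≥ 0.
Then w_{j+1} = 4w_j − 2·3^j = 4·(4^j + 2·3^j) − 2·3^j = 4^{j+1} + 8·3^j − 2·3^j = 4^{j+1} + 6·3^j = 4^{j+1} + 2·3^{j+1}.
By induction, w_k = 4^k + 2·3^k for all k ≥ 0.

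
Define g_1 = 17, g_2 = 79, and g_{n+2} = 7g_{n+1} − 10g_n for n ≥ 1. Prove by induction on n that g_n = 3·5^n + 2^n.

Base cases: g_1 = 17 and 3·5^1 + 2^1 = 17; g_2 = 79 and 3·5^2 + 2^2 = 79.
Assume g_j = 3·5^j + 2^j for all 1 ≤ j ≤ k, where k ≥ 2.
Then g_{k+1} = 7g_k − 10g_{k−1} = 7·(3·5^k + 2^k) − 10·(3·5^{k−1} + 2^{k−1}) = 3·(7·5 − 10)5^{k−1} + (7·2 − 10)2^{k−1} = 75·5^{k−1} + 4·2^{k−1} = 3·5^{k+1} + 2^{k+1}.
This completes the inductive step, so g_n = 3·5^n + 2^n for all n ≥ 1.

g_n = 3·5^n + 2^n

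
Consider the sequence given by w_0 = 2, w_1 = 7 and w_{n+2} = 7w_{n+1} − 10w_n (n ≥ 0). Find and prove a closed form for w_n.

Claim: w_n = 5^n + 2^n.

Base cases: w_0 = 2 and 5^0 + 2^0 = 2; w_1 = 7 and 5^1 + 2^1 = 7.
Assume w_j = 5^j + 2^j for all 0 ≤ j ≤ m, where m ≥ 1.
Then w_{m+1} = 7w_m − 10w_{m−1} = 7·(5^m + 2^m) − 10·(5^{m−1} + 2^{m−1}) = (7·5 − 10)5^{m−1} + (7·2 − 10)2^{m−1} = 25·5^{m−1} + 4·2^{m−1} = 5^{m+1} + 2^{m+1}.
By strong induction, w_n = 5^n + 2^n for all n ≥ 0.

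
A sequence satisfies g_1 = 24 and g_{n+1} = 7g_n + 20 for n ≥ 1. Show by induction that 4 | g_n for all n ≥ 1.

Base case: g_1 = 24 = 4·6, so 4 | g_1.
Assume 4 | g_j, so g_j = 4t for some integer t.
Then g_{j+1} = 7g_j + 20 = 7·(4t) + 20 = 4(7t + 5), so 4 | g_{j+1}.
So the property holds for j+1, and by induction 4 | g_n for all n ≥ 1.

4 | g_n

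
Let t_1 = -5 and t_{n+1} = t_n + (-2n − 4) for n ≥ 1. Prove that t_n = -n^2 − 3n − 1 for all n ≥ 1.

Base case: t_1 = -5, and -1^2 − 3·1 − 1 = -5.
Assume t_k = -k^2 − 3k − 1.
Then t_{k+1} = t_k + (-2k − 4) = (-k^2 − 3k − 1) + (-2k − 4) = -k^2 − 5k − 5,
and -(k+1)^2 − 3·(k+1) − 1 = -k^2 − 5k − 5.
This completes the inductive step, so t_n = -n^2 − 3n − 1 for all n ≥ 1.

t_n = -n^2 − 3n − 1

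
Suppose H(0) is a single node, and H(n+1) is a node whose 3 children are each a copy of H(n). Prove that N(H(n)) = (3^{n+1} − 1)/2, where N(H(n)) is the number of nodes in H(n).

Base case: N(H(0)) = 1, and (3^{0+1} − 1)/2 = 1.
Assume N(H(r)) = (3^{r+1} − 1)/2.
Then N(H(r+1)) = 1 + 3N(H(r)) = 1 + 3·(3^{r+1} − 1)/2 = 1 + (3^{r+2} − 3)/2 = (2 + 3^{r+2} − 3)/2 = (3^{r+2} − 1)/2.
This completes the inductive step, so N(H(n)) = (3^{n+1} − 1)/2 for all n ≥ 0.

N(H(n)) = (3^{n+1} − 1)/2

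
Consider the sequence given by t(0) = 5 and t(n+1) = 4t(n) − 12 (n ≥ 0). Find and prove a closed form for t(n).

Claim: t(n) = 4^n + 4.

Base case: t(0) = 5, and 4^0 + 4 = 1 + 4 = 5.
Assume t(m) = 4^m + 4 for some m ≥ 0.
Then t(m+1) = 4t(m) − 12 = 4·(4^m + 4) − 12 = 4^{m+1} + 16 − 12 = 4^{m+1} + 4.
So the formula holds for m+1, and by induction t(n) = 4^n + 4 for all n ≥ 0.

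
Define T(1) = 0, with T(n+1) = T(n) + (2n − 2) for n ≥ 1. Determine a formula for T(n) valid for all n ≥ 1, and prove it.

Claim: T(n) = n^2 − 3n + 2.

Base case: T(1) = 0, and 1^2 − 3·1 + 2 = 0.
Assume T(j) = j^2 − 3j + 2.
Then T(j+1) = T(j) + (2j − 2) = (j^2 − 3j + 2) + (2j − 2) = j^2 − j,
and (j+1)^2 − 3·(j+1) + 2 = j^2 − j.
By induction, T(n) = n^2 − 3n + 2 for all n ≥ 1.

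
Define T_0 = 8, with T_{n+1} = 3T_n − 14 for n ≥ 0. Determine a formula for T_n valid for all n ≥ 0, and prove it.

Claim: T_n = 3^n + 7.

Base case: T_0 = 8, and 3^0 + 7 = 1 + 7 = 8.
Assume T_k = 3^k + 7 for some k ≥ 0.
Then T_{k+1} = 3T_k − 14 = 3·(3^k + 7) − 14 = 3^{k+1} + 21 − 14 = 3^{k+1} + 7.
This completes the inductive step, so T_n = 3^n + 7 for all n ≥ 0.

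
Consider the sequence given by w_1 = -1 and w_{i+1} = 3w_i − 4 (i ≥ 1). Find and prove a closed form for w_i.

Claim: w_i = -3^i + 2.

Base case: w_1 = -1, and -3^1 + 2 = -3 + 2 = -1.
Assume w_k = -3^k + 2 for some k ≥ 1.
Then w_{k+1} = 3w_k − 4 = 3·(-3^k + 2) − 4 = -3^{k+1} + 6 − 4 = -3^{k+1} + 2.
So the formula holds for k+1, and by induction w_i = -3^i + 2 for all i ≥ 1.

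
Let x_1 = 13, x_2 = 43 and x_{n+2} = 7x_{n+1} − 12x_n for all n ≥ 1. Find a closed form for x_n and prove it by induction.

Claim: x_n = 3·3^n + 4^n.

Base cases: x_1 = 13 and 3·3^1 + 4^1 = 13; x_2 = 43 and 3·3^2 + 4^2 = 43.
Assume x_j = 3·3^j + 4^j for all 1 ≤ j ≤ k, where k ≥ 2.
Then x_{k+1} = 7x_k − 12x_{k−1} = 7·(3·3^k + 4^k) − 12·(3·3^{k−1} + 4^{k−1}) = 3·(7·3 − 12)3^{k−1} + (7·4 − 12)4^{k−1} = 27·3^{k−1} + 16·4^{k−1} = 3·3^{k+1} + 4^{k+1}.
So the formula holds for k+1, and by strong induction x_n = 3·3^n + 4^n for all n ≥ 1.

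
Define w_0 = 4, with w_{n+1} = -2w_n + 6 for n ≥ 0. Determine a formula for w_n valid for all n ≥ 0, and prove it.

Claim: w_n = 2·(-2)^n + 2.

Base case: w_0 = 4, and 2·(-2)^0 + 2 = 2 + 2 = 4.
Assume w_k = 2·(-2)^k + 2 for some k ≥ 0.
Then w_{k+1} = -2w_k + 6 = -2·(2·(-2)^k + 2) + 6 = -4·(-2)^k − 4 + 6 = 2·(-2)^{k+1} + 2.
Hence w_n = 2·(-2)^n + 2 for every n ≥ 0, by induction.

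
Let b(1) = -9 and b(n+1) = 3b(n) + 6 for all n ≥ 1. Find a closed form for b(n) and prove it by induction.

Claim: b(n) = -2·3^n − 3.

Base case: b(1) = -9, and -2·3^1 − 3 = -6 − 3 = -9.
Assume b(r) = -2·3^r − 3 for some r ≥ 1.
Then b(r+1) = 3b(r) + 6 = 3·(-2·3^r − 3) + 6 = -6·3^r − 9 + 6 = -2·3^{r+1} − 3.
This completes the inductive step, so b(n) = -2·3^n − 3 for all n ≥ 1.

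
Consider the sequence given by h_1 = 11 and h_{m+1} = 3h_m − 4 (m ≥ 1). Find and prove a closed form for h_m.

Claim: h_m = 3^{m+1} + 2.

Base case: h_1 = 11, and 3^{1+1} + 2 = 9 + 2 = 11.
Assume h_r = 3^{r+1} + 2 for some r ≥ 1.
Then h_{r+1} = 3h_r − 4 = 3·(3^{r+1} + 2) − 4 = 3^{r+2} + 6 − 4 = 3^{r+2} + 2.
So the formula holds for r+1, and by induction h_m = 3^{m+1} + 2 for all m ≥ 1.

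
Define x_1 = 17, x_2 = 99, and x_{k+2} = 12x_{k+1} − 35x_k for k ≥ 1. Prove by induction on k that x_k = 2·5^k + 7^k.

Base cases: x_1 = 17 and 2·5^1 + 7^1 = 17; x_2 = 99 and 2·5^2 + 7^2 = 99.
Assume x_j = 2·5^j + 7^j for all 1 ≤ j ≤ r, where r ≥ 2.
Then x_{r+1} = 12x_r − 35x_{r−1} = 12·(2·5^r + 7^r) − 35·(2·5^{r−1} + 7^{r−1}) = 2·(12·5 − 35)5^{r−1} + (12·7 − 35)7^{r−1} = 50·5^{r−1} + 49·7^{r−1} = 2·5^{r+1} + 7^{r+1}.
This completes the inductive step, so x_k = 2·5^k + 7^k for all k ≥ 1.

x_k = 2·5^k + 7^k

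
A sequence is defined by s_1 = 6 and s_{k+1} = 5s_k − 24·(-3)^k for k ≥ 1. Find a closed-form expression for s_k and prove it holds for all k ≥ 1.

Claim: s_k = 3·5^k + 3·(-3)^k.

Base case: s_1 = 6, and 3·5^1 + 3·(-3)^1 = 15 − 9 = 6.
Assume s_j = 3·5^j + 3·(-3)^j for some j ≥ 1.
Then s_{j+1} = 5s_j − 24·(-3)^j = 5·(3·5^j + 3·(-3)^j) − 24·(-3)^j = 3·5^{j+1} + 15·(-3)^j − 24·(-3)^j = 3·5^{j+1} − 9·(-3)^j = 3·5^{j+1} + 3·(-3)^{j+1}.
So the formula holds for j+1, and by induction s_k = 3·5^k + 3·(-3)^k for all k ≥ 1.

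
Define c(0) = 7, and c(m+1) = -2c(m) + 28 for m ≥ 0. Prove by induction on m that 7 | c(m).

Base case: c(0) = 7 = 7·1, so 7 | c(0).
Assume 7 | c(r), so c(r) = 7t for some integer t.
Then c(r+1) = -2c(r) + 28 = -2·(7t) + 28 = 7(-2t + 4), so 7 | c(r+1).
Hence 7 | c(m) for every m ≥ 0, by induction.

7 | c(m)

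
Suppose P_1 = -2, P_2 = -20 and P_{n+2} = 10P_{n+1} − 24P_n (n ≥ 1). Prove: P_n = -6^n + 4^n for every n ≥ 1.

Base cases: P_1 = -2 and -6^1 + 4^1 = -2; P_2 = -20 and -6^2 + 4^2 = -20.
Assume P_j = -6^j + 4^j for all 1 ≤ j ≤ r, where r ≥ 2.
Then P_{r+1} = 10P_r − 24P_{r−1} = 10·(-6^r + 4^r) − 24·(-6^{r−1} + 4^{r−1}) = -(10·6 − 24)6^{r−1} + (10·4 − 24)4^{r−1} = -36·6^{r−1} + 16·4^{r−1} = -6^{r+1} + 4^{r+1}.
This completes the inductive step, so P_n = -6^n + 4^n for all n ≥ 1.

P_n = -6^n + 4^n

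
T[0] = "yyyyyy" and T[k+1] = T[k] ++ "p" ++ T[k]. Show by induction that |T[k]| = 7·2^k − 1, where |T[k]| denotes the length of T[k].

Base case: |T[0]| = 6, and 7·2^0 − 1 = 6.
Assume |T[m]| = 7·2^m − 1.
Then |T[m+1]| = |T[m]| + 1 + |T[m]| = 2|T[m]| + 1 = 2(7·2^m − 1) + 1 = 7·2^{m+1} − 2 + 1 = 7·2^{m+1} − 1.
This completes the inductive step, so |T[k]| = 7·2^k − 1 for all k ≥ 0.

|T[k]| = 7·2^k − 1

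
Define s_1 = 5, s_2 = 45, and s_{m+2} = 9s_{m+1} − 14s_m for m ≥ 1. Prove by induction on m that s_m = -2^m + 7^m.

Base cases: s_1 = 5 and -2^1 + 7^1 = 5; s_2 = 45 and -2^2 + 7^2 = 45.
Assume s_j = -2^j + 7^j for all 1 ≤ j ≤ r, where r ≥ 2.
Then s_{r+1} = 9s_r − 14s_{r−1} = 9·(-2^r + 7^r) − 14·(-2^{r−1} + 7^{r−1}) = -(9·2 − 14)2^{r−1} + (9·7 − 14)7^{r−1} = -4·2^{r−1} + 49·7^{r−1} = -2^{r+1} + 7^{r+1}.
This completes the inductive step, so s_m = -2^m + 7^m for all m ≥ 1.

s_m = -2^m + 7^m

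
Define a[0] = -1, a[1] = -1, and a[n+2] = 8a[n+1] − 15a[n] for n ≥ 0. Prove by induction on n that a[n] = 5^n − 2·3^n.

Base cases: a[0] = -1 and 5^0 − 2·3^0 = -1; a[1] = -1 and 5^1 − 2·3^1 = -1.
Assume a[j] = 5^j − 2·3^j for all 0 ≤ j ≤ k, where k ≥ 1.
Then a[k+1] = 8a[k] − 15a[k−1] = 8·(5^k − 2·3^k) − 15·(5^{k−1} − 2·3^{k−1}) = (8·5 − 15)5^{k−1} − 2·(8·3 − 15)3^{k−1} = 25·5^{k−1} − 18·3^{k−1} = 5^{k+1} − 2·3^{k+1}.
By strong induction, a[n] = 5^n − 2·3^n for all n ≥ 0.

a[n] = 5^n − 2·3^n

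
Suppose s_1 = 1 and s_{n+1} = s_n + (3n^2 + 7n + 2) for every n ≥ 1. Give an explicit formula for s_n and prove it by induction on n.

Claim: s_n = n^3 + 2n^2 − n − 1.

Base case: s_1 = 1, and 1^3 + 2·1^2 − 1 − 1 = 1.
Assume s_m = m^3 + 2m^2 − m − 1.
Then s_{m+1} = s_m + (3m^2 + 7m + 2) = (m^3 + 2m^2 − m − 1) + (3m^2 + 7m + 2) = m^3 + 5m^2 + 6m + 1,
and (m+1)^3 + 2·(m+1)^2 − (m+1) − 1 = m^3 + 5m^2 + 6m + 1.
By induction, s_n = n^3 + 2n^2 − n − 1 for all n ≥ 1.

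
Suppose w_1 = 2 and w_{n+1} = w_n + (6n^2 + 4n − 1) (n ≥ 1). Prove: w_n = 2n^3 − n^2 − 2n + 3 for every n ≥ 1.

Base case: w_1 = 2, and 2·1^3 − 1^2 − 2·1 + 3 = 2.
Assume w_m = 2m^3 − m^2 − 2m + 3.
Then w_{m+1} = w_m + (6m^2 + 4m − 1) = (2m^3 − m^2 − 2m + 3) + (6m^2 + 4m − 1) = 2m^3 + 5m^2 + 2m + 2,
and 2·(m+1)^3 − (m+1)^2 − 2·(m+1) + 3 = 2m^3 + 5m^2 + 2m + 2.
Hence w_n = 2n^3 − n^2 − 2n + 3 for every n ≥ 1, by induction.

w_n = 2n^3 − n^2 − 2n + 3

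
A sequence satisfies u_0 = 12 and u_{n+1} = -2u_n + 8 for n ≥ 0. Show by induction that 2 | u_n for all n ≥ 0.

Base case: u_0 = 12 = 2·6, so 2 | u_0.
Assume 2 | u_m, so u_m = 2t for some integer t.
Then u_{m+1} = -2u_m + 8 = -2·(2t) + 8 = 2(-2t + 4), so 2 | u_{m+1}.
By induction, 2 | u_n for all n ≥ 0.

2 | u_n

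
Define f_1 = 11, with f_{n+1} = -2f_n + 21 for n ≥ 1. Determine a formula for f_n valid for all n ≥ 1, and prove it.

Claim: f_n = -2·(-2)^n + 7.

Base case: f_1 = 11, and -2·(-2)^1 + 7 = 4 + 7 = 11.
Assume f_j = -2·(-2)^j + 7 for some j ≥ 1.
Then f_{j+1} = -2f_j + 21 = -2·(-2·(-2)^j + 7) + 21 = 4·(-2)^j − 14 + 21 = -2·(-2)^{j+1} + 7.
This completes the inductive step, so f_n = -2·(-2)^n + 7 for all n ≥ 1.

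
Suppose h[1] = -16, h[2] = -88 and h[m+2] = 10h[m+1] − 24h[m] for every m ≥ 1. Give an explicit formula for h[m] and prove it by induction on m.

Claim: h[m] = -4^m − 2·6^m.

Base cases: h[1] = -16 and -4^1 − 2·6^1 = -16; h[2] = -88 and -4^2 − 2·6^2 = -88.
Assume h[i] = -4^i − 2·6^i for all 1 ≤ i ≤ j, where j ≥ 2.
Then h[j+1] = 10h[j] − 24h[j−1] = 10·(-4^j − 2·6^j) − 24·(-4^{j−1} − 2·6^{j−1}) = -(10·4 − 24)4^{j−1} − 2·(10·6 − 24)6^{j−1} = -16·4^{j−1} − 72·6^{j−1} = -4^{j+1} − 2·6^{j+1}.
By strong induction, h[m] = -4^m − 2·6^m for all m ≥ 1.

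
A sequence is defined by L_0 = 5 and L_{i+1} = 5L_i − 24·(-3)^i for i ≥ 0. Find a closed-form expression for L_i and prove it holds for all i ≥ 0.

Claim: L_i = 2·5^i + 3·(-3)^i.

Base case: L_0 = 5, and 2·5^0 + 3·(-3)^0 = 2 + 3 = 5.
Assume L_m = 2·5^m + 3·(-3)^m for some m ≥ 0.
Then L_{m+1} = 5L_m − 24·(-3)^m = 5·(2·5^m + 3·(-3)^m) − 24·(-3)^m = 2·5^{m+1} + 15·(-3)^m − 24·(-3)^m = 2·5^{m+1} − 9·(-3)^m = 2·5^{m+1} + 3·(-3)^{m+1}.
This completes the inductive step, so L_i = 2·5^i + 3·(-3)^i for all i ≥ 0.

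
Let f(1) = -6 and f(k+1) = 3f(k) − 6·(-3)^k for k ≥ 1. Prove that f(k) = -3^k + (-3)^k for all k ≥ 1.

Base case: f(1) = -6, and -3^1 + (-3)^1 = -3 − 3 = -6.
Assume f(r) = -3^r + (-3)^r for some r ≥ 1.
Then f(r+1) = 3f(r) − 6·(-3)^r = 3·(-3^r + (-3)^r) − 6·(-3)^r = -3^{r+1} + 3·(-3)^r − 6·(-3)^r = -3^{r+1} − 3·(-3)^r = -3^{r+1} + (-3)^{r+1}.
Hence f(k) = -3^k + (-3)^k for every k ≥ 1, by induction.

f(k) = -3^k + (-3)^k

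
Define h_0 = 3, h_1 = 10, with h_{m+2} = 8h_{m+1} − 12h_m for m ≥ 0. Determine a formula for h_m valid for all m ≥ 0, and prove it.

Claim: h_m = 6^m + 2·2^m.

Base cases: h_0 = 3 and 6^0 + 2·2^0 = 3; h_1 = 10 and 6^1 + 2·2^1 = 10.
Assume h_j = 6^j + 2·2^j for all 0 ≤ j ≤ r, where r ≥ 1.
Then h_{r+1} = 8h_r − 12h_{r−1} = 8·(6^r + 2·2^r) − 12·(6^{r−1} + 2·2^{r−1}) = (8·6 − 12)6^{r−1} + 2·(8·2 − 12)2^{r−1} = 36·6^{r−1} + 8·2^{r−1} = 6^{r+1} + 2·2^{r+1}.
By strong induction, h_m = 6^m + 2·2^m for all m ≥ 0.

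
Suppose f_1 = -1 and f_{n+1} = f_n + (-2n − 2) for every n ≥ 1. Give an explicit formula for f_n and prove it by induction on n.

Claim: f_n = -n^2 − n + 1.

Base case: f_1 = -1, and -1^2 − 1 + 1 = -1.
Assume f_k = -k^2 − k + 1.
Then f_{k+1} = f_k + (-2k − 2) = (-k^2 − k + 1) + (-2k − 2) = -k^2 − 3k − 1,
and -(k+1)^2 − (k+1) + 1 = -k^2 − 3k − 1.
By induction, f_n = -n^2 − n + 1 for all n ≥ 1.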